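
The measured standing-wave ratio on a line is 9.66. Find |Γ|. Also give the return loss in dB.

|Γ| = (S − 1)/(S + 1) = (9.66 − 1)/(9.66 + 1) = 8.66/10.7
RL = −20·log₁₀|Γ| = −20·log₁₀(0.812)

|Γ| ≈ 0.812; return loss ≈ 1.8 dB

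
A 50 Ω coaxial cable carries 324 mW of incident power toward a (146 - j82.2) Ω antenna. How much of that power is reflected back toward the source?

P_reflected ≈ 115 mW

|Γ| = |(96 − j82.2)/(196 − j82.2)| = 0.595
|Γ|² = 0.354
P_refl = |Γ|²·P_inc = 115 mW, P_del = (1 − |Γ|²)·P_inc = 209 mW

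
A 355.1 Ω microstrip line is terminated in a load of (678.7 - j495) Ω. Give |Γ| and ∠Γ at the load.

Γ = (Z_L − Z_0)/(Z_L + Z_0) = (323.6 − j495)/(1034 − j495)
|Γ| = 591/1150 = 0.516

Γ ≈ 0.516 ∠ -31.2°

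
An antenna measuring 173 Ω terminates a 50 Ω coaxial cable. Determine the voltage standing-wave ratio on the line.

VSWR ≈ 3.46

Γ = (173 − 50)/(173 + 50) = 0.552
VSWR = (1 + 0.552)/(1 − 0.552)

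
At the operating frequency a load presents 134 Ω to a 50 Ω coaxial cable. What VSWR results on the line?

Γ = (134 − 50)/(134 + 50) = 0.457
VSWR = (1 + 0.457)/(1 − 0.457)

VSWR ≈ 2.68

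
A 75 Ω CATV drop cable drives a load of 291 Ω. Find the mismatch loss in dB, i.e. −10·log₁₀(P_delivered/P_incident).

Γ = (291 − 75)/(291 + 75) = 0.59
|Γ|² = 0.348, so P_del/P_inc = 1 − |Γ|² = 0.652
ML = −10·log₁₀(1 − |Γ|²)

mismatch loss ≈ 1.86 dB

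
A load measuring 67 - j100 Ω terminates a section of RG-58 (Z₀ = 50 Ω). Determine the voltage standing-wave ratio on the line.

Γ = (Z_L − Z_0)/(Z_L + Z_0) = (17 − j100)/(117 − j100)
|Γ| = 101/154 = 0.659
VSWR = (1 + |Γ|)/(1 − |Γ|) = 1.66/0.341

VSWR ≈ 4.87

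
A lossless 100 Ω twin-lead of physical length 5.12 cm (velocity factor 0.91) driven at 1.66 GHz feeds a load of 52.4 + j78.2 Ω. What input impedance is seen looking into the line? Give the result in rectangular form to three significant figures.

Z_in ≈ 36.2 − j41.5 Ω

λ = v/f = 0.91·c / 1.66 GHz = 0.164 m
βl = 2π·l/λ = 2π × 0.311 = 112°
tan(βl) = tan(112°) = -2.47
Z_in = Z_0·(Z_L + jZ_0·tanβl)/(Z_0 + jZ_L·tanβl)
     = 100·(52.4 − j168)/(293 − j129)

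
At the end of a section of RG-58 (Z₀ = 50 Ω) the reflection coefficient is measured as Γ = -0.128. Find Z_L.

Z_L = Z_0·(1 + Γ)/(1 − Γ) = 50·(0.872)/(1.13)

Z_L ≈ 38.7 Ω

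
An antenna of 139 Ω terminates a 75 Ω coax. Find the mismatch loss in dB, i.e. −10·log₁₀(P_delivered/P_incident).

mismatch loss ≈ 0.407 dB

Γ = (139 − 75)/(139 + 75) = 0.299
|Γ|² = 0.0894, so P_del/P_inc = 1 − |Γ|² = 0.911
ML = −10·log₁₀(1 − |Γ|²)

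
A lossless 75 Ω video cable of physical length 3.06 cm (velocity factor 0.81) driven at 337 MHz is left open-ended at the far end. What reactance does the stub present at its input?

λ = v/f = 0.81·c / 337 MHz = 0.721 m
βl = 2π·l/λ = 2π × 0.0424 = 15.3°
tan(βl) = 0.273
For an open-ended stub, Z_in = −jZ_0·cot(βl) = −jZ_0/tan(βl)

X_in ≈ -275 Ω (capacitive)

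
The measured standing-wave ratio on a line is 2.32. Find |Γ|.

|Γ| = (S − 1)/(S + 1) = (2.32 − 1)/(2.32 + 1) = 1.32/3.32

|Γ| ≈ 0.398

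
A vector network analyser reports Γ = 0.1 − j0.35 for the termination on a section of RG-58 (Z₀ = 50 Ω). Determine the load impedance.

Z_L ≈ 46.5 − j37.5 Ω

Z_L = Z_0·(1 + Γ)/(1 − Γ) = 50·(1.1 − j0.35)/(0.9 + j0.35)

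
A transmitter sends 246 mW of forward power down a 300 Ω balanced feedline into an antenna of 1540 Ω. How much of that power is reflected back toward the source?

Γ = (1540 − 300)/(1540 + 300) = 0.674
|Γ|² = 0.454
P_refl = |Γ|²·P_inc = 112 mW, P_del = (1 − |Γ|²)·P_inc = 134 mW

P_reflected ≈ 112 mW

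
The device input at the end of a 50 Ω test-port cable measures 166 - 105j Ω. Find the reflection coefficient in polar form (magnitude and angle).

Γ = (Z_L − Z_0)/(Z_L + Z_0) = (116 − j105)/(216 − j105)
|Γ| = 156/240 = 0.651

Γ ≈ 0.651 ∠ -16.2°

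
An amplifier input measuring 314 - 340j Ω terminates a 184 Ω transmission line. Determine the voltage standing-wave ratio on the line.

VSWR ≈ 4.05

Γ = (Z_L − Z_0)/(Z_L + Z_0) = (130 − j340)/(498 − j340)
|Γ| = 364/603 = 0.604
VSWR = (1 + |Γ|)/(1 − |Γ|) = 1.6/0.396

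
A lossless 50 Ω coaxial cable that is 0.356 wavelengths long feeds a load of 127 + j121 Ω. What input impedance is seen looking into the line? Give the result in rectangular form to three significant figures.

Z_in ≈ 12.3 + j23.8 Ω

βl = 2π × 0.356 = 128°
tan(βl) = tan(128°) = -1.27
Z_in = Z_0·(Z_L + jZ_0·tanβl)/(Z_0 + jZ_L·tanβl)
     = 50·(127 + j57.4)/(204 − j162)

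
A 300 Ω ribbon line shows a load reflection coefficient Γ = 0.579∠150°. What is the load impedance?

Z_L ≈ 85.3 + j74.3 Ω

Z_L = Z_0·(1 + Γ)/(1 − Γ) = 300·(0.499 + j0.289)/(1.5 − j0.289)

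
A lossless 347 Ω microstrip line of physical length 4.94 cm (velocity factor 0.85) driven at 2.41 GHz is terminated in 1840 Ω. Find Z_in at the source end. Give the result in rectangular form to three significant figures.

λ = v/f = 0.85·c / 2.41 GHz = 0.106 m
βl = 2π·l/λ = 2π × 0.467 = 168°
tan(βl) = tan(168°) = -0.211
Z_in = Z_0·(Z_L + jZ_0·tanβl)/(Z_0 + jZ_L·tanβl)
     = 347·(1840 − j73.3)/(347 − j389)

Z_in ≈ 853 + j882 Ω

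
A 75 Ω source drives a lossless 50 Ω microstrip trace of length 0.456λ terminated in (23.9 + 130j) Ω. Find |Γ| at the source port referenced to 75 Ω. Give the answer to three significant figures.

βl = 2π × 0.456 = 164°
tan(βl) = -0.284
Z_in = Z_0·(Z_L + jZ_0·tanβl)/(Z_0 + jZ_L·tanβl) = 8.5 + j67.3 Ω
Γ_s = (Z_in − Z_s)/(Z_in + Z_s) = (-66.5 + j67.3)/(83.5 + j67.3), |Γ_s| = 0.882

|Γ| ≈ 0.882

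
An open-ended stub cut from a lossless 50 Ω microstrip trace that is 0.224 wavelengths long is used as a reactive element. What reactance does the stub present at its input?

βl = 2π × 0.224 = 80.6°
tan(βl) = 6.07
For an open-ended stub, Z_in = −jZ_0·cot(βl) = −jZ_0/tan(βl)

X_in ≈ -8.24 Ω (capacitive)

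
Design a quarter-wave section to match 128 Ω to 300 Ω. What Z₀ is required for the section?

Z_qwt ≈ 196 Ω

Z_qwt = √(Z_0·R_L) = √(300 × 128) = √38400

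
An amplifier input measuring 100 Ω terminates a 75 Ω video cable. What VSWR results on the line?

VSWR ≈ 1.33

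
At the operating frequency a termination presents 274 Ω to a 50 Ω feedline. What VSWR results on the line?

Γ = (274 − 50)/(274 + 50) = 0.691
VSWR = (1 + 0.691)/(1 − 0.691)

VSWR ≈ 5.48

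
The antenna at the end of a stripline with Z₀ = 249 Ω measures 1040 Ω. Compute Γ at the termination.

Γ = (Z_L − Z_0)/(Z_L + Z_0) = (1040 − 249)/(1040 + 249) = 791/1289

Γ = 0.614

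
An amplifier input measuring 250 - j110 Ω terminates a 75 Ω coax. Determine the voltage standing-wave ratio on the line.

Γ = (Z_L − Z_0)/(Z_L + Z_0) = (175 − j110)/(325 − j110)
|Γ| = 207/343 = 0.602
VSWR = (1 + |Γ|)/(1 − |Γ|) = 1.6/0.398

VSWR ≈ 4.03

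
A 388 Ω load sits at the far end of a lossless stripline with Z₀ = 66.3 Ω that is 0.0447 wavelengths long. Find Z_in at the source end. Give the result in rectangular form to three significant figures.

Z_in ≈ 109 − j165 Ω

βl = 2π × 0.0447 = 16.1°
tan(βl) = tan(16.1°) = 0.288
Z_in = Z_0·(Z_L + jZ_0·tanβl)/(Z_0 + jZ_L·tanβl)
     = 66.3·(388 + j19.1)/(66.3 + j112)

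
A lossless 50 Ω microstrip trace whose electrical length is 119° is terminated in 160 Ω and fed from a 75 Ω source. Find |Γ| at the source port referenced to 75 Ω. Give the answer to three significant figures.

tan(βl) = -1.8
Z_in = Z_0·(Z_L + jZ_0·tanβl)/(Z_0 + jZ_L·tanβl) = 19.8 + j24.3 Ω
Γ_s = (Z_in − Z_s)/(Z_in + Z_s) = (-55.2 + j24.3)/(94.8 + j24.3), |Γ_s| = 0.616

|Γ| ≈ 0.616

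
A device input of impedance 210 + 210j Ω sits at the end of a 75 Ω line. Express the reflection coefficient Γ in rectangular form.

Γ = (Z_L − Z_0)/(Z_L + Z_0) = (135 + j210)/(285 + j210)

Γ ≈ 0.659 + j0.251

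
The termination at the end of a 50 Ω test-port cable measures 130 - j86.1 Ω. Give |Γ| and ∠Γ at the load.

Γ ≈ 0.589 ∠ -21.5°

Γ = (Z_L − Z_0)/(Z_L + Z_0) = (80 − j86.1)/(180 − j86.1)
|Γ| = 118/200 = 0.589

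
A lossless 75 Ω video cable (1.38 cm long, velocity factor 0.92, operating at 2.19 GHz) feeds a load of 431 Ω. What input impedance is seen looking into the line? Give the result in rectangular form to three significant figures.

Z_in ≈ 31 − j84.7 Ω

λ = v/f = 0.92·c / 2.19 GHz = 0.126 m
βl = 2π·l/λ = 2π × 0.109 = 39.4°
tan(βl) = tan(39.4°) = 0.822
Z_in = Z_0·(Z_L + jZ_0·tanβl)/(Z_0 + jZ_L·tanβl)
     = 75·(431 + j61.6)/(75 + j354)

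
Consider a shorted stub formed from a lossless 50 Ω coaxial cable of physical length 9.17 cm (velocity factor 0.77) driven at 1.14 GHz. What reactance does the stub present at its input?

X_in ≈ -15.4 Ω (capacitive)

λ = v/f = 0.77·c / 1.14 GHz = 0.203 m
βl = 2π·l/λ = 2π × 0.453 = 163°
tan(βl) = -0.307
For a shorted stub, Z_in = jZ_0·tan(βl)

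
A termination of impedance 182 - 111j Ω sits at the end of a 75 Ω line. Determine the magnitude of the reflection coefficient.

Γ = (Z_L − Z_0)/(Z_L + Z_0) = (107 − j111)/(257 − j111)
|Γ| = 154/280

|Γ| ≈ 0.551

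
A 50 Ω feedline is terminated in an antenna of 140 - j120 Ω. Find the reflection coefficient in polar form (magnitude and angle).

Γ = (Z_L − Z_0)/(Z_L + Z_0) = (90 − j120)/(190 − j120)
|Γ| = 150/225 = 0.667

Γ ≈ 0.667 ∠ -20.9°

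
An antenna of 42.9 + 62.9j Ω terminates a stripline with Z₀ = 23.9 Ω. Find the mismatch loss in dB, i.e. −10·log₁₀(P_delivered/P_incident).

Γ = (19 + j62.9)/(66.8 + j62.9), |Γ| = 0.716
|Γ|² = 0.513, so P_del/P_inc = 1 − |Γ|² = 0.487
ML = −10·log₁₀(1 − |Γ|²)

mismatch loss ≈ 3.12 dB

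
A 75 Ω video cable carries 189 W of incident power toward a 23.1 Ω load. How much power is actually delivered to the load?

Γ = (23.1 − 75)/(23.1 + 75) = -0.529
|Γ|² = 0.28
P_refl = |Γ|²·P_inc = 52.9 W, P_del = (1 − |Γ|²)·P_inc = 136 W

P_delivered ≈ 136 W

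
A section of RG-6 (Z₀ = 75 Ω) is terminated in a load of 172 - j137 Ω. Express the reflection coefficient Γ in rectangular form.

Γ = (Z_L − Z_0)/(Z_L + Z_0) = (97 − j137)/(247 − j137)

Γ ≈ 0.536 − j0.258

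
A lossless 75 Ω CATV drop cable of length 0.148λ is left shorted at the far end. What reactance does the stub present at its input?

βl = 2π × 0.148 = 53.3°
tan(βl) = 1.34
For a shorted stub, Z_in = jZ_0·tan(βl)

X_in ≈ 101 Ω (inductive)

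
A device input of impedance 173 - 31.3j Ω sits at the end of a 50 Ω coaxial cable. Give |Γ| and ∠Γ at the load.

Γ = (Z_L − Z_0)/(Z_L + Z_0) = (123 − j31.3)/(223 − j31.3)
|Γ| = 127/225 = 0.564

Γ ≈ 0.564 ∠ -6.29°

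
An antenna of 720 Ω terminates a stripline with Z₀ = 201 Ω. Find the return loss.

RL ≈ 4.98 dB

Γ = (720 − 201)/(720 + 201) = 0.564
RL = −20·log₁₀|Γ| = −20·log₁₀(0.564)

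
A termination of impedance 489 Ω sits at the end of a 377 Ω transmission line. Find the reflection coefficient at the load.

Γ = (Z_L − Z_0)/(Z_L + Z_0) = (489 − 377)/(489 + 377) = 112/866

Γ = 0.129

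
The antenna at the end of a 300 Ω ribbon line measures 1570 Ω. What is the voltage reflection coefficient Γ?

Γ = 0.679

Γ = (Z_L − Z_0)/(Z_L + Z_0) = (1570 − 300)/(1570 + 300) = 1270/1870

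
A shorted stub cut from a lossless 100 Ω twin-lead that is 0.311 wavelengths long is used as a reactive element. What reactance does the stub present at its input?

X_in ≈ -248 Ω (capacitive)

βl = 2π × 0.311 = 112°
tan(βl) = -2.48
For a shorted stub, Z_in = jZ_0·tan(βl)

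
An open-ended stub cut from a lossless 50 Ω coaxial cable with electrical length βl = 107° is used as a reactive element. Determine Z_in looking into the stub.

Z_in ≈ +j15.3 Ω

tan(βl) = -3.27
For an open-ended stub, Z_in = −jZ_0·cot(βl) = −jZ_0/tan(βl)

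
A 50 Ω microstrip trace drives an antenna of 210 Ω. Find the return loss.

RL ≈ 4.22 dB

Γ = (210 − 50)/(210 + 50) = 0.615
RL = −20·log₁₀|Γ| = −20·log₁₀(0.615)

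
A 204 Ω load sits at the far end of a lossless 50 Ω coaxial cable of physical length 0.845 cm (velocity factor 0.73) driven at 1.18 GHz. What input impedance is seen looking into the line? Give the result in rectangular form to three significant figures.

Z_in ≈ 90.8 − j94.3 Ω

λ = v/f = 0.73·c / 1.18 GHz = 0.186 m
βl = 2π·l/λ = 2π × 0.0455 = 16.4°
tan(βl) = tan(16.4°) = 0.294
Z_in = Z_0·(Z_L + jZ_0·tanβl)/(Z_0 + jZ_L·tanβl)
     = 50·(204 + j14.7)/(50 + j60)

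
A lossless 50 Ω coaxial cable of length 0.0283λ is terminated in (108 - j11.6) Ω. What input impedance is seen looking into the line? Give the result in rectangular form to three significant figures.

βl = 2π × 0.0283 = 10.2°
tan(βl) = tan(10.2°) = 0.18
Z_in = Z_0·(Z_L + jZ_0·tanβl)/(Z_0 + jZ_L·tanβl)
     = 50·(108 − j2.61)/(52.1 + j19.4)

Z_in ≈ 90.2 − j36.1 Ω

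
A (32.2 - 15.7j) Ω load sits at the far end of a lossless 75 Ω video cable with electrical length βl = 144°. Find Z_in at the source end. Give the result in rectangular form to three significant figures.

Z_in ≈ 60.3 − j60.6 Ω

tan(βl) = tan(144°) = -0.727
Z_in = Z_0·(Z_L + jZ_0·tanβl)/(Z_0 + jZ_L·tanβl)
     = 75·(32.2 − j70.2)/(63.6 − j23.4)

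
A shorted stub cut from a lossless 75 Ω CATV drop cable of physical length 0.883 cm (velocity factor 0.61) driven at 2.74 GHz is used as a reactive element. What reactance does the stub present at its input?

X_in ≈ 82.1 Ω (inductive)

λ = v/f = 0.61·c / 2.74 GHz = 0.0668 m
βl = 2π·l/λ = 2π × 0.132 = 47.6°
tan(βl) = 1.09
For a shorted stub, Z_in = jZ_0·tan(βl)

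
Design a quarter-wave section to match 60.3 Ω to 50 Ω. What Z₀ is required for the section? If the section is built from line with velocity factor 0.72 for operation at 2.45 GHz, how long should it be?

Z_qwt ≈ 54.9 Ω; length ≈ 2.2 cm

Z_qwt = √(Z_0·R_L) = √(50 × 60.3) = √3015
λ = 0.72·c/f = 0.0882 m, so l = λ/4 = 0.022 m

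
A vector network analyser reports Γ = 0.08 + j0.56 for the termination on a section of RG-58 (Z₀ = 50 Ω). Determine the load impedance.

Z_L ≈ 29.3 + j48.3 Ω

Z_L = Z_0·(1 + Γ)/(1 − Γ) = 50·(1.08 + j0.56)/(0.92 − j0.56)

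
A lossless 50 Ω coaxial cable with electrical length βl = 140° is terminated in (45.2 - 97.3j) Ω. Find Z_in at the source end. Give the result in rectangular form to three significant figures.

Z_in ≈ 78.9 + j125 Ω

tan(βl) = tan(140°) = -0.839
Z_in = Z_0·(Z_L + jZ_0·tanβl)/(Z_0 + jZ_L·tanβl)
     = 50·(45.2 − j139)/(-31.6 − j37.9)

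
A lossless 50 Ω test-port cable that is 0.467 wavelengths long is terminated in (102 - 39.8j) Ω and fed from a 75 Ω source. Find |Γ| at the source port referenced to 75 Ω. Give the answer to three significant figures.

βl = 2π × 0.467 = 168°
tan(βl) = -0.21
Z_in = Z_0·(Z_L + jZ_0·tanβl)/(Z_0 + jZ_L·tanβl) = 121 + j2.14 Ω
Γ_s = (Z_in − Z_s)/(Z_in + Z_s) = (46.4 + j2.14)/(196 + j2.14), |Γ_s| = 0.237

|Γ| ≈ 0.237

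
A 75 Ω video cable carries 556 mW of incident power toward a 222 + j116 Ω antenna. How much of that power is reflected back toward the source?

|Γ| = |(147 + j116)/(297 + j116)| = 0.587
|Γ|² = 0.345
P_refl = |Γ|²·P_inc = 192 mW, P_del = (1 − |Γ|²)·P_inc = 364 mW

P_reflected ≈ 192 mW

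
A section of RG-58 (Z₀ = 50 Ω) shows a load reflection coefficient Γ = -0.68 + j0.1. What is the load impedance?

Z_L = Z_0·(1 + Γ)/(1 − Γ) = 50·(0.32 + j0.1)/(1.68 − j0.1)

Z_L ≈ 9.31 + j3.53 Ω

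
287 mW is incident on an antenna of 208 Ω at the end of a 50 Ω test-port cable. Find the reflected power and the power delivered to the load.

Γ = (208 − 50)/(208 + 50) = 0.612
|Γ|² = 0.375
P_refl = |Γ|²·P_inc = 108 mW, P_del = (1 − |Γ|²)·P_inc = 179 mW

P_reflected ≈ 108 mW; P_delivered ≈ 179 mW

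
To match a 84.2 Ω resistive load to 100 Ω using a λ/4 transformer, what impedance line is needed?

Z_qwt = √(Z_0·R_L) = √(100 × 84.2) = √8420

Z_qwt ≈ 91.8 Ω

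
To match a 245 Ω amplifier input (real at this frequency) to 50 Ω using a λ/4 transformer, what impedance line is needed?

Z_qwt = √(Z_0·R_L) = √(50 × 245) = √12250

Z_qwt ≈ 111 Ω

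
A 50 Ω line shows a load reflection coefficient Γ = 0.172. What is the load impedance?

Z_L = Z_0·(1 + Γ)/(1 − Γ) = 50·(1.17)/(0.828)

Z_L ≈ 70.8 Ω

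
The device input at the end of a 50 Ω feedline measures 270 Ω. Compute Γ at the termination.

Γ = (Z_L − Z_0)/(Z_L + Z_0) = (270 − 50)/(270 + 50) = 220/320

Γ = 0.688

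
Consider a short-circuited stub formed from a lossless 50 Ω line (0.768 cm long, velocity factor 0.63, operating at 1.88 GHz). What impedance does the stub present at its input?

λ = v/f = 0.63·c / 1.88 GHz = 0.101 m
βl = 2π·l/λ = 2π × 0.0764 = 27.5°
tan(βl) = 0.521
For a short-circuited stub, Z_in = jZ_0·tan(βl)

Z_in ≈ +j26 Ω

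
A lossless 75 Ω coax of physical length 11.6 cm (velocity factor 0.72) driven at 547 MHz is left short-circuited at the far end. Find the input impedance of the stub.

Z_in ≈ −j266 Ω

λ = v/f = 0.72·c / 547 MHz = 0.395 m
βl = 2π·l/λ = 2π × 0.294 = 106°
tan(βl) = -3.54
For a short-circuited stub, Z_in = jZ_0·tan(βl)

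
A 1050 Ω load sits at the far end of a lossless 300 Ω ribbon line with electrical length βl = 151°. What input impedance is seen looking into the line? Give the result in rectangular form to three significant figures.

tan(βl) = tan(151°) = -0.554
Z_in = Z_0·(Z_L + jZ_0·tanβl)/(Z_0 + jZ_L·tanβl)
     = 300·(1050 − j166)/(300 − j582)

Z_in ≈ 288 + j393 Ω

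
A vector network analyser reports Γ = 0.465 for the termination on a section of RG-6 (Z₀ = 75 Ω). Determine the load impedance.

Z_L ≈ 205 Ω

Z_L = Z_0·(1 + Γ)/(1 − Γ) = 75·(1.47)/(0.535)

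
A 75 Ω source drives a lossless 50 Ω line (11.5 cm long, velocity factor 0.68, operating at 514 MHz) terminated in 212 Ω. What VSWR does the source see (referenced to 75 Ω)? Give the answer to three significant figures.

VSWR ≈ 6.15

λ = v/f = 0.68·c / 514 MHz = 0.397 m
βl = 2π·l/λ = 2π × 0.29 = 104°
tan(βl) = -3.92
Z_in = Z_0·(Z_L + jZ_0·tanβl)/(Z_0 + jZ_L·tanβl) = 12.5 + j12 Ω
Γ_s = (Z_in − Z_s)/(Z_in + Z_s) = (-62.5 + j12)/(87.5 + j12), |Γ_s| = 0.72
VSWR = (1 + |Γ_s|)/(1 − |Γ_s|)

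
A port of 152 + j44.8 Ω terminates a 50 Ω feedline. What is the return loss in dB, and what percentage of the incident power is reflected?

Γ = (102 + j44.8)/(202 + j44.8), |Γ| = 0.538
RL = −20·log₁₀(0.538) = 5.38 dB
P_refl/P_inc = |Γ|² = 0.29

RL ≈ 5.38 dB; 29% of incident power reflected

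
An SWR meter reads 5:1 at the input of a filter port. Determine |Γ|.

|Γ| ≈ 0.667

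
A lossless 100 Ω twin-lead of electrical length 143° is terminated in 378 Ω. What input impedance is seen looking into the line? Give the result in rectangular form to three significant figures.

Z_in ≈ 65 + j110 Ω

tan(βl) = tan(143°) = -0.754
Z_in = Z_0·(Z_L + jZ_0·tanβl)/(Z_0 + jZ_L·tanβl)
     = 100·(378 − j75.4)/(100 − j285)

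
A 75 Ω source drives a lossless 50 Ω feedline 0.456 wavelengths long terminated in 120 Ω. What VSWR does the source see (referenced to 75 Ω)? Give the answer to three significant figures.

βl = 2π × 0.456 = 164°
tan(βl) = -0.284
Z_in = Z_0·(Z_L + jZ_0·tanβl)/(Z_0 + jZ_L·tanβl) = 88.6 + j46.1 Ω
Γ_s = (Z_in − Z_s)/(Z_in + Z_s) = (13.6 + j46.1)/(164 + j46.1), |Γ_s| = 0.283
VSWR = (1 + |Γ_s|)/(1 − |Γ_s|)

VSWR ≈ 1.79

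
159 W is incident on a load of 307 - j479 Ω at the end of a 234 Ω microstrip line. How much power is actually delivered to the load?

|Γ| = |(73 − j479)/(541 − j479)| = 0.671
|Γ|² = 0.45
P_refl = |Γ|²·P_inc = 71.5 W, P_del = (1 − |Γ|²)·P_inc = 87.5 W

P_delivered ≈ 87.5 W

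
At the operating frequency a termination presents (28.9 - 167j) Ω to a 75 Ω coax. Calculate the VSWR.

VSWR ≈ 15.8

Γ = (Z_L − Z_0)/(Z_L + Z_0) = (-46.1 − j167)/(103.9 − j167)
|Γ| = 173/197 = 0.881
VSWR = (1 + |Γ|)/(1 − |Γ|) = 1.88/0.119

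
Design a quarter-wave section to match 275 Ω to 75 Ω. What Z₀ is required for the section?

Z_qwt ≈ 144 Ω

Z_qwt = √(Z_0·R_L) = √(75 × 275) = √20620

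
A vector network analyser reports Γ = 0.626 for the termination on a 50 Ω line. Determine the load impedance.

Z_L ≈ 217 Ω

Z_L = Z_0·(1 + Γ)/(1 − Γ) = 50·(1.63)/(0.374)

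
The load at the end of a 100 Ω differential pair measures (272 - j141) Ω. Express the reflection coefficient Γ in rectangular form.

Γ ≈ 0.53 − j0.178

Γ = (Z_L − Z_0)/(Z_L + Z_0) = (172 − j141)/(372 − j141)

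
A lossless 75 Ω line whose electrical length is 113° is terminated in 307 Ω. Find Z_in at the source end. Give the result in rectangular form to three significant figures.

tan(βl) = tan(113°) = -2.36
Z_in = Z_0·(Z_L + jZ_0·tanβl)/(Z_0 + jZ_L·tanβl)
     = 75·(307 − j177)/(75 − j723)

Z_in ≈ 21.4 + j29.6 Ω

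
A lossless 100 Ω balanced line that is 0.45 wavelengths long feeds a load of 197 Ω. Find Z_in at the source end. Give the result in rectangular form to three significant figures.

Z_in ≈ 154 + j66.4 Ω

βl = 2π × 0.45 = 162°
tan(βl) = tan(162°) = -0.325
Z_in = Z_0·(Z_L + jZ_0·tanβl)/(Z_0 + jZ_L·tanβl)
     = 100·(197 − j32.5)/(100 − j64)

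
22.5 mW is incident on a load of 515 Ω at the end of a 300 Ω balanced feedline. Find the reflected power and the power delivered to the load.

P_reflected ≈ 1.57 mW; P_delivered ≈ 20.9 mW

Γ = (515 − 300)/(515 + 300) = 0.264
|Γ|² = 0.0696
P_refl = |Γ|²·P_inc = 1.57 mW, P_del = (1 − |Γ|²)·P_inc = 20.9 mW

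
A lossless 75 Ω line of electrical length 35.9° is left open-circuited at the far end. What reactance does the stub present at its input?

tan(βl) = 0.724
For an open-circuited stub, Z_in = −jZ_0·cot(βl) = −jZ_0/tan(βl)

X_in ≈ -104 Ω (capacitive)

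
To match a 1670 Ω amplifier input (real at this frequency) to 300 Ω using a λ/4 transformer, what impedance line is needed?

Z_qwt ≈ 708 Ω

Z_qwt = √(Z_0·R_L) = √(300 × 1670) = √501000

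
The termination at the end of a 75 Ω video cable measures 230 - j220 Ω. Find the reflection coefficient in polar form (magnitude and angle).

Γ ≈ 0.716 ∠ -19°

Γ = (Z_L − Z_0)/(Z_L + Z_0) = (155 − j220)/(305 − j220)
|Γ| = 269/376 = 0.716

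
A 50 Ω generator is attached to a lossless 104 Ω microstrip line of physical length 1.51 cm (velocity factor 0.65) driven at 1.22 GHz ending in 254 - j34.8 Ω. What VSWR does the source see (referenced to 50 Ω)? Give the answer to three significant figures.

λ = v/f = 0.65·c / 1.22 GHz = 0.16 m
βl = 2π·l/λ = 2π × 0.0945 = 34°
tan(βl) = 0.675
Z_in = Z_0·(Z_L + jZ_0·tanβl)/(Z_0 + jZ_L·tanβl) = 87.6 − j88.9 Ω
Γ_s = (Z_in − Z_s)/(Z_in + Z_s) = (37.6 − j88.9)/(138 − j88.9), |Γ_s| = 0.589
VSWR = (1 + |Γ_s|)/(1 − |Γ_s|)

VSWR ≈ 3.87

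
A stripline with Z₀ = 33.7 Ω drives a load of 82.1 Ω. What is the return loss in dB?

Γ = (82.1 − 33.7)/(82.1 + 33.7) = 0.418
RL = −20·log₁₀|Γ| = −20·log₁₀(0.418)

RL ≈ 7.58 dB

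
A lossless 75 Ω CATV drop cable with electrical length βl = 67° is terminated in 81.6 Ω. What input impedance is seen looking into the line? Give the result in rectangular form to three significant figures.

Z_in ≈ 70.6 − j4.29 Ω

tan(βl) = tan(67°) = 2.36
Z_in = Z_0·(Z_L + jZ_0·tanβl)/(Z_0 + jZ_L·tanβl)
     = 75·(81.6 + j177)/(75 + j192)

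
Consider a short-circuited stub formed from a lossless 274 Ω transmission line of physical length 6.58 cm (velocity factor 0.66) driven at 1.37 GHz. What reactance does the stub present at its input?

X_in ≈ -79.1 Ω (capacitive)

λ = v/f = 0.66·c / 1.37 GHz = 0.145 m
βl = 2π·l/λ = 2π × 0.455 = 164°
tan(βl) = -0.289
For a short-circuited stub, Z_in = jZ_0·tan(βl)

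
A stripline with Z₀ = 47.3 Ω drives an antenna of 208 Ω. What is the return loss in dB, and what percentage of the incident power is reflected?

Γ = (208 − 47.3)/(208 + 47.3) = 0.629
RL = −20·log₁₀(0.629) = 4.02 dB
P_refl/P_inc = |Γ|² = 0.396

RL ≈ 4.02 dB; 39.6% of incident power reflected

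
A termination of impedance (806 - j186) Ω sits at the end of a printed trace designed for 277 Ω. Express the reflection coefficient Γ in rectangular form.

Γ ≈ 0.503 − j0.0853

Γ = (Z_L − Z_0)/(Z_L + Z_0) = (529 − j186)/(1083 − j186)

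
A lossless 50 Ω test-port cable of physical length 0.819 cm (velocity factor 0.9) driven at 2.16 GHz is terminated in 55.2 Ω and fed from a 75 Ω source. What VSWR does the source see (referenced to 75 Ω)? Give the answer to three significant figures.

λ = v/f = 0.9·c / 2.16 GHz = 0.125 m
βl = 2π·l/λ = 2π × 0.0655 = 23.6°
tan(βl) = 0.437
Z_in = Z_0·(Z_L + jZ_0·tanβl)/(Z_0 + jZ_L·tanβl) = 53.3 − j3.88 Ω
Γ_s = (Z_in − Z_s)/(Z_in + Z_s) = (-21.7 − j3.88)/(128 − j3.88), |Γ_s| = 0.171
VSWR = (1 + |Γ_s|)/(1 − |Γ_s|)

VSWR ≈ 1.41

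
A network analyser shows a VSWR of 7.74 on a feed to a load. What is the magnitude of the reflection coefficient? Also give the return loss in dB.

|Γ| = (S − 1)/(S + 1) = (7.74 − 1)/(7.74 + 1) = 6.74/8.74
RL = −20·log₁₀|Γ| = −20·log₁₀(0.771)

|Γ| ≈ 0.771; return loss ≈ 2.26 dB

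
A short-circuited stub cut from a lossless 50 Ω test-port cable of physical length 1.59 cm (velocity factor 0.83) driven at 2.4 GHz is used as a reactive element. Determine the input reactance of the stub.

X_in ≈ 71.9 Ω (inductive)

λ = v/f = 0.83·c / 2.4 GHz = 0.104 m
βl = 2π·l/λ = 2π × 0.153 = 55.2°
tan(βl) = 1.44
For a short-circuited stub, Z_in = jZ_0·tan(βl)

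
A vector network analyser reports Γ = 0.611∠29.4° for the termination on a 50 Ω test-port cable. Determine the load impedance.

Z_L ≈ 102 + j97.2 Ω

Z_L = Z_0·(1 + Γ)/(1 − Γ) = 50·(1.53 + j0.3)/(0.468 − j0.3)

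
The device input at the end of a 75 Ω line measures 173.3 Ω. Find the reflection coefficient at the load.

Γ = (Z_L − Z_0)/(Z_L + Z_0) = (173.3 − 75)/(173.3 + 75) = 98.3/248.3

Γ = 0.396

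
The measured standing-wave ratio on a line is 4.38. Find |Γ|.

|Γ| = (S − 1)/(S + 1) = (4.38 − 1)/(4.38 + 1) = 3.38/5.38

|Γ| ≈ 0.628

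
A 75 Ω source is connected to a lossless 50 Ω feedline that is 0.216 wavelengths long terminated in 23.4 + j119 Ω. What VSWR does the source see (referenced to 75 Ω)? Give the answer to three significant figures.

VSWR ≈ 18.1

βl = 2π × 0.216 = 77.8°
tan(βl) = 4.61
Z_in = Z_0·(Z_L + jZ_0·tanβl)/(Z_0 + jZ_L·tanβl) = 5 − j34 Ω
Γ_s = (Z_in − Z_s)/(Z_in + Z_s) = (-70 − j34)/(80 − j34), |Γ_s| = 0.895
VSWR = (1 + |Γ_s|)/(1 − |Γ_s|)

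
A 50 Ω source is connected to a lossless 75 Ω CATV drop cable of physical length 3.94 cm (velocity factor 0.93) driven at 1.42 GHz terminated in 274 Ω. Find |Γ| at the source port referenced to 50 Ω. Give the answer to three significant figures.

|Γ| ≈ 0.466

λ = v/f = 0.93·c / 1.42 GHz = 0.196 m
βl = 2π·l/λ = 2π × 0.201 = 72.2°
tan(βl) = 3.11
Z_in = Z_0·(Z_L + jZ_0·tanβl)/(Z_0 + jZ_L·tanβl) = 22.5 − j22.1 Ω
Γ_s = (Z_in − Z_s)/(Z_in + Z_s) = (-27.5 − j22.1)/(72.5 − j22.1), |Γ_s| = 0.466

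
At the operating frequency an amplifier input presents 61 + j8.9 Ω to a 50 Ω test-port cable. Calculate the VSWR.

VSWR ≈ 1.29

Γ = (Z_L − Z_0)/(Z_L + Z_0) = (11 + j8.9)/(111 + j8.9)
|Γ| = 14.1/111 = 0.127
VSWR = (1 + |Γ|)/(1 − |Γ|) = 1.13/0.873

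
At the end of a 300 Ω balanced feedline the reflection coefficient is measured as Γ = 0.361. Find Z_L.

Z_L = Z_0·(1 + Γ)/(1 − Γ) = 300·(1.36)/(0.639)

Z_L ≈ 639 Ω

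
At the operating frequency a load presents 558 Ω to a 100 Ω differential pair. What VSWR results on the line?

VSWR ≈ 5.58

Γ = (558 − 100)/(558 + 100) = 0.696
VSWR = (1 + 0.696)/(1 − 0.696)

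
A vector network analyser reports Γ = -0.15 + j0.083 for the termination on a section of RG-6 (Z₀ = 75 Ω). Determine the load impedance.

Z_L ≈ 54.8 + j9.37 Ω

Z_L = Z_0·(1 + Γ)/(1 − Γ) = 75·(0.85 + j0.083)/(1.15 − j0.083)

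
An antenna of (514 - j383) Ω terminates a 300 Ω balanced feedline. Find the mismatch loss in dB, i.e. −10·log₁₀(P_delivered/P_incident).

Γ = (214 − j383)/(814 − j383), |Γ| = 0.488
|Γ|² = 0.238, so P_del/P_inc = 1 − |Γ|² = 0.762
ML = −10·log₁₀(1 − |Γ|²)

mismatch loss ≈ 1.18 dB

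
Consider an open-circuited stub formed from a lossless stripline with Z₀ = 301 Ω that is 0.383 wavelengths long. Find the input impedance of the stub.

βl = 2π × 0.383 = 138°
tan(βl) = -0.904
For an open-circuited stub, Z_in = −jZ_0·cot(βl) = −jZ_0/tan(βl)

Z_in ≈ +j333 Ω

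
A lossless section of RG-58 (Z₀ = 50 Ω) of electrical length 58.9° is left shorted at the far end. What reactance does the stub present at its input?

tan(βl) = 1.66
For a shorted stub, Z_in = jZ_0·tan(βl)

X_in ≈ 82.9 Ω (inductive)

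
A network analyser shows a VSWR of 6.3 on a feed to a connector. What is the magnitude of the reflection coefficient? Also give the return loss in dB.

|Γ| ≈ 0.726; return loss ≈ 2.78 dB

|Γ| = (S − 1)/(S + 1) = (6.3 − 1)/(6.3 + 1) = 5.3/7.3
RL = −20·log₁₀|Γ| = −20·log₁₀(0.726)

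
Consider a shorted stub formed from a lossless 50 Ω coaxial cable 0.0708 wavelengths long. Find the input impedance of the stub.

Z_in ≈ +j23.8 Ω

βl = 2π × 0.0708 = 25.5°
tan(βl) = 0.477
For a shorted stub, Z_in = jZ_0·tan(βl)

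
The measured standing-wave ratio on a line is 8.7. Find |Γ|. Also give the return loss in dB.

|Γ| = (S − 1)/(S + 1) = (8.7 − 1)/(8.7 + 1) = 7.7/9.7
RL = −20·log₁₀|Γ| = −20·log₁₀(0.794)

|Γ| ≈ 0.794; return loss ≈ 2.01 dB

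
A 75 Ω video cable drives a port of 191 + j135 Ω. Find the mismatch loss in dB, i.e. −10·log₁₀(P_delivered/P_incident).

mismatch loss ≈ 1.91 dB

Γ = (116 + j135)/(266 + j135), |Γ| = 0.597
|Γ|² = 0.356, so P_del/P_inc = 1 − |Γ|² = 0.644
ML = −10·log₁₀(1 − |Γ|²)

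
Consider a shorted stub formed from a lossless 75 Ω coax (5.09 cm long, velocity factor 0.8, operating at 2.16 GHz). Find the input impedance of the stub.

λ = v/f = 0.8·c / 2.16 GHz = 0.111 m
βl = 2π·l/λ = 2π × 0.458 = 165°
tan(βl) = -0.27
For a shorted stub, Z_in = jZ_0·tan(βl)

Z_in ≈ −j20.2 Ω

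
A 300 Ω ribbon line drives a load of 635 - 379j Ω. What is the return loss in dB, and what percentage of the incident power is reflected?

Γ = (335 − j379)/(935 − j379), |Γ| = 0.501
RL = −20·log₁₀(0.501) = 6 dB
P_refl/P_inc = |Γ|² = 0.251

RL ≈ 6 dB; 25.1% of incident power reflected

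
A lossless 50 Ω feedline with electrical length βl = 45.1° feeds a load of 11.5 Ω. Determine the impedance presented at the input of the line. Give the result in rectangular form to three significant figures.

tan(βl) = tan(45.1°) = 1
Z_in = Z_0·(Z_L + jZ_0·tanβl)/(Z_0 + jZ_L·tanβl)
     = 50·(11.5 + j50.2)/(50 + j11.5)

Z_in ≈ 21.9 + j45.1 Ω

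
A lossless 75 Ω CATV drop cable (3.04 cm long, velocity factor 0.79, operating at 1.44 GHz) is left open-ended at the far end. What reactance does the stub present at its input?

λ = v/f = 0.79·c / 1.44 GHz = 0.165 m
βl = 2π·l/λ = 2π × 0.185 = 66.5°
tan(βl) = 2.3
For an open-ended stub, Z_in = −jZ_0·cot(βl) = −jZ_0/tan(βl)

X_in ≈ -32.6 Ω (capacitive)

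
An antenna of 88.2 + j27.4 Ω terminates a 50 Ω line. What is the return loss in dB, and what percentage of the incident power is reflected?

Γ = (38.2 + j27.4)/(138.2 + j27.4), |Γ| = 0.334
RL = −20·log₁₀(0.334) = 9.53 dB
P_refl/P_inc = |Γ|² = 0.111

RL ≈ 9.53 dB; 11.1% of incident power reflected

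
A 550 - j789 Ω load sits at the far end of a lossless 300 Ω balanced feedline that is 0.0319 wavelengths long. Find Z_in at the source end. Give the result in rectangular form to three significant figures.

Z_in ≈ 230 − j530 Ω

βl = 2π × 0.0319 = 11.5°
tan(βl) = tan(11.5°) = 0.203
Z_in = Z_0·(Z_L + jZ_0·tanβl)/(Z_0 + jZ_L·tanβl)
     = 300·(550 − j728)/(460 + j112)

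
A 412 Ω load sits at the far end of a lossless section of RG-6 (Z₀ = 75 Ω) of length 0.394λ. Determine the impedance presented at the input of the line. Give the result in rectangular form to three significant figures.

βl = 2π × 0.394 = 142°
tan(βl) = tan(142°) = -0.786
Z_in = Z_0·(Z_L + jZ_0·tanβl)/(Z_0 + jZ_L·tanβl)
     = 75·(412 − j58.9)/(75 − j324)

Z_in ≈ 33.9 + j87.6 Ω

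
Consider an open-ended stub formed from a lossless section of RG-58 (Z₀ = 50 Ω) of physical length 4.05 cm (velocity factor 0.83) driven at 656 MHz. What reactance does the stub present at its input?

λ = v/f = 0.83·c / 656 MHz = 0.38 m
βl = 2π·l/λ = 2π × 0.107 = 38.4°
tan(βl) = 0.793
For an open-ended stub, Z_in = −jZ_0·cot(βl) = −jZ_0/tan(βl)

X_in ≈ -63.1 Ω (capacitive)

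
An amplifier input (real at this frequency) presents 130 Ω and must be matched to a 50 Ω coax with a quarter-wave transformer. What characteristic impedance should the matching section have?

Z_qwt = √(Z_0·R_L) = √(50 × 130) = √6500

Z_qwt ≈ 80.6 Ω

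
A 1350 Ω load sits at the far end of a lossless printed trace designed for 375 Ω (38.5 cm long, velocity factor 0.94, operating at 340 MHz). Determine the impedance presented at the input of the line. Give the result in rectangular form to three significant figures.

Z_in ≈ 846 + j611 Ω

λ = v/f = 0.94·c / 340 MHz = 0.829 m
βl = 2π·l/λ = 2π × 0.464 = 167°
tan(βl) = tan(167°) = -0.229
Z_in = Z_0·(Z_L + jZ_0·tanβl)/(Z_0 + jZ_L·tanβl)
     = 375·(1350 − j85.8)/(375 − j309)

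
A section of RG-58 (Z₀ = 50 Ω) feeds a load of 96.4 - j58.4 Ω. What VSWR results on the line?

Γ = (Z_L − Z_0)/(Z_L + Z_0) = (46.4 − j58.4)/(146.4 − j58.4)
|Γ| = 74.6/158 = 0.473
VSWR = (1 + |Γ|)/(1 − |Γ|) = 1.47/0.527

VSWR ≈ 2.8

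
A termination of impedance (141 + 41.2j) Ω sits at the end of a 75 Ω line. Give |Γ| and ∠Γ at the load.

Γ ≈ 0.354 ∠ 21.2°

Γ = (Z_L − Z_0)/(Z_L + Z_0) = (66 + j41.2)/(216 + j41.2)
|Γ| = 77.8/220 = 0.354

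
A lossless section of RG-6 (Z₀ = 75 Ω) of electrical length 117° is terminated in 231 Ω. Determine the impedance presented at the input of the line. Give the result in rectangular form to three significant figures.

tan(βl) = tan(117°) = -1.96
Z_in = Z_0·(Z_L + jZ_0·tanβl)/(Z_0 + jZ_L·tanβl)
     = 75·(231 − j147)/(75 − j453)

Z_in ≈ 29.9 + j33.3 Ω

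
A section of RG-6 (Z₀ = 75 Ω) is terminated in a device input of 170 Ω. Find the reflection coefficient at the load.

Γ = (Z_L − Z_0)/(Z_L + Z_0) = (170 − 75)/(170 + 75) = 95/245

Γ = 0.388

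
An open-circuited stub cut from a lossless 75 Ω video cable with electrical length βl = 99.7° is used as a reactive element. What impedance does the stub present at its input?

tan(βl) = -5.85
For an open-circuited stub, Z_in = −jZ_0·cot(βl) = −jZ_0/tan(βl)

Z_in ≈ +j12.8 Ω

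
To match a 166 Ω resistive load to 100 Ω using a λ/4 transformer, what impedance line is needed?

Z_qwt = √(Z_0·R_L) = √(100 × 166) = √16600

Z_qwt ≈ 129 Ω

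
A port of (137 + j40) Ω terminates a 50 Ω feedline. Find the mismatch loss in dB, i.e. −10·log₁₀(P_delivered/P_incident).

Γ = (87 + j40)/(187 + j40), |Γ| = 0.501
|Γ|² = 0.251, so P_del/P_inc = 1 − |Γ|² = 0.749
ML = −10·log₁₀(1 − |Γ|²)

mismatch loss ≈ 1.25 dB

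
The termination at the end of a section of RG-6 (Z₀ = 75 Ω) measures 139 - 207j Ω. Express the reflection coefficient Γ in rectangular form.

Γ ≈ 0.638 − j0.35

Γ = (Z_L − Z_0)/(Z_L + Z_0) = (64 − j207)/(214 − j207)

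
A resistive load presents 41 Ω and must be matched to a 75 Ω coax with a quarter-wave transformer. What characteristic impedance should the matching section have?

Z_qwt ≈ 55.5 Ω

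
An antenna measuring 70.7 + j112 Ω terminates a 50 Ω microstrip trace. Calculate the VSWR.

Γ = (Z_L − Z_0)/(Z_L + Z_0) = (20.7 + j112)/(120.7 + j112)
|Γ| = 114/165 = 0.692
VSWR = (1 + |Γ|)/(1 − |Γ|) = 1.69/0.308

VSWR ≈ 5.49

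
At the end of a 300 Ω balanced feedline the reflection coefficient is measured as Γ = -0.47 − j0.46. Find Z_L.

Z_L ≈ 71.8 − j116 Ω

Z_L = Z_0·(1 + Γ)/(1 − Γ) = 300·(0.53 − j0.46)/(1.47 + j0.46)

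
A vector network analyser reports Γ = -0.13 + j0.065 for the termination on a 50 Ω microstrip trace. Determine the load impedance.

Z_L = Z_0·(1 + Γ)/(1 − Γ) = 50·(0.87 + j0.065)/(1.13 − j0.065)

Z_L ≈ 38.2 + j5.07 Ω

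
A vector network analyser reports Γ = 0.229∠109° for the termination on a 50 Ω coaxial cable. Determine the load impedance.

Z_L ≈ 39.4 + j18 Ω

Z_L = Z_0·(1 + Γ)/(1 − Γ) = 50·(0.925 + j0.217)/(1.07 − j0.217)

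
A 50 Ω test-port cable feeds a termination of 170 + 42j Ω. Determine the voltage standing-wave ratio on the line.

Γ = (Z_L − Z_0)/(Z_L + Z_0) = (120 + j42)/(220 + j42)
|Γ| = 127/224 = 0.568
VSWR = (1 + |Γ|)/(1 − |Γ|) = 1.57/0.432

VSWR ≈ 3.63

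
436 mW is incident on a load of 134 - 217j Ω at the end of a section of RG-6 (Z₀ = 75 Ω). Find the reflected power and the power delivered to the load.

|Γ| = |(59 − j217)/(209 − j217)| = 0.746
|Γ|² = 0.557
P_refl = |Γ|²·P_inc = 243 mW, P_del = (1 − |Γ|²)·P_inc = 193 mW

P_reflected ≈ 243 mW; P_delivered ≈ 193 mW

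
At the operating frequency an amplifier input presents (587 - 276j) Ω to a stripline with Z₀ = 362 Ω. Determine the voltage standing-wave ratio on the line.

VSWR ≈ 2.13

Γ = (Z_L − Z_0)/(Z_L + Z_0) = (225 − j276)/(949 − j276)
|Γ| = 356/988 = 0.36
VSWR = (1 + |Γ|)/(1 − |Γ|) = 1.36/0.64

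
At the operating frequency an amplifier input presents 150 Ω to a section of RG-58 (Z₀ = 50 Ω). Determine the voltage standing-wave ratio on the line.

Γ = (150 − 50)/(150 + 50) = 0.5
VSWR = (1 + 0.5)/(1 − 0.5)

VSWR ≈ 3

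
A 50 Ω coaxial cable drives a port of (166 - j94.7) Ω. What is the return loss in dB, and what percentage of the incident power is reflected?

Γ = (116 − j94.7)/(216 − j94.7), |Γ| = 0.635
RL = −20·log₁₀(0.635) = 3.95 dB
P_refl/P_inc = |Γ|² = 0.403

RL ≈ 3.95 dB; 40.3% of incident power reflected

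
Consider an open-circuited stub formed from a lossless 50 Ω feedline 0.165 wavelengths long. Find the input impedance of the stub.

Z_in ≈ −j29.6 Ω

βl = 2π × 0.165 = 59.4°
tan(βl) = 1.69
For an open-circuited stub, Z_in = −jZ_0·cot(βl) = −jZ_0/tan(βl)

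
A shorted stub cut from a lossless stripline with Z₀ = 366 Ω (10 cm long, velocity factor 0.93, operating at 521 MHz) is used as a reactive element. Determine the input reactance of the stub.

X_in ≈ 872 Ω (inductive)

λ = v/f = 0.93·c / 521 MHz = 0.536 m
βl = 2π·l/λ = 2π × 0.187 = 67.2°
tan(βl) = 2.38
For a shorted stub, Z_in = jZ_0·tan(βl)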